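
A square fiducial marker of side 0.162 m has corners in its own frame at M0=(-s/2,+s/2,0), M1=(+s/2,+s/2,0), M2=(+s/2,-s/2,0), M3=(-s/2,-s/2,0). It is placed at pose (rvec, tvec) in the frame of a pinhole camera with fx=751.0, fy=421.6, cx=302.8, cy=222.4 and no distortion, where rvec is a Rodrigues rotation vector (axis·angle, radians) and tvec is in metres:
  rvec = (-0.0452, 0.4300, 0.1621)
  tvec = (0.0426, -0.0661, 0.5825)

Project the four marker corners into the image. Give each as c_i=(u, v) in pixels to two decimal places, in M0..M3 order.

Intrinsics K: fx=751.0, fy=421.6, cx=302.8, cy=222.4
Marker side s = 0.162 m; corners in marker frame (Z=0):
  M0 = (-0.0810, +0.0810, 0)
  M1 = (+0.0810, +0.0810, 0)
  M2 = (+0.0810, -0.0810, 0)
  M3 = (-0.0810, -0.0810, 0)
rvec = (-0.0452, 0.4300, 0.1621), |rvec| = θ = 0.46176 rad = 26.457°
Rodrigues: sinθ=0.44552, 1−cosθ=0.10473; R = I + sinθ·[k]× + (1−cosθ)·[k]×²:
    [+0.89627 -0.16595 +0.41128]
    [+0.14685 +0.98609 +0.07785]
    [-0.41848 -0.00937 +0.90818]
t = (0.0426, -0.0661, 0.5825) m
M0: Pc = R·M0+t = (-0.04344, +0.00188, +0.61564); u = 751.0·(-0.04344)/0.61564 + 302.8 = 249.8087, v = 421.6·(+0.00188)/0.61564 + 222.4 = 223.6862
M1: Pc = R·M1+t = (+0.10176, +0.02567, +0.54784); u = 751.0·(+0.10176)/0.54784 + 302.8 = 442.2908, v = 421.6·(+0.02567)/0.54784 + 222.4 = 242.1535
M2: Pc = R·M2+t = (+0.12864, -0.13408, +0.54936); u = 751.0·(+0.12864)/0.54936 + 302.8 = 478.6559, v = 421.6·(-0.13408)/0.54936 + 222.4 = 119.5037
M3: Pc = R·M3+t = (-0.01656, -0.15787, +0.61716); u = 751.0·(-0.01656)/0.61716 + 302.8 = 282.6528, v = 421.6·(-0.15787)/0.61716 + 222.4 = 114.5548

c0=(249.81, 223.69) c1=(442.29, 242.15) c2=(478.66, 119.50) c3=(282.65, 114.55)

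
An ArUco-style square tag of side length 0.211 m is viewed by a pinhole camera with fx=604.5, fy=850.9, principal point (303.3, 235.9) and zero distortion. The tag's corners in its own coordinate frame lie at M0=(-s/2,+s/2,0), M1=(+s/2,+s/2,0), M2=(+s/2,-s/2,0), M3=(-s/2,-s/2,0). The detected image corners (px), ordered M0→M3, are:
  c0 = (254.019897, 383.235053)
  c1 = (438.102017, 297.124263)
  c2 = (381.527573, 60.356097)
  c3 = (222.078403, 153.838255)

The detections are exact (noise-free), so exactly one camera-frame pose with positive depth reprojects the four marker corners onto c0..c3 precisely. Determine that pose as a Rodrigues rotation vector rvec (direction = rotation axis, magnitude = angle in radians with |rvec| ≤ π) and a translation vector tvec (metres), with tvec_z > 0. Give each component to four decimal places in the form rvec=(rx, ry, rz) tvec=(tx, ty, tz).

rvec=(-0.3710, 0.3265, -0.2954) tvec=(0.0179, -0.0142, 0.6820)

Intrinsics K: fx=604.5, fy=850.9, cx=303.3, cy=235.9
Marker side s = 0.211 m; corners in marker frame (Z=0):
  M0 = (-0.1055, +0.1055, 0)
  M1 = (+0.1055, +0.1055, 0)
  M2 = (+0.1055, -0.1055, 0)
  M3 = (-0.1055, -0.1055, 0)
Detected image corners:
  c0 = (254.019897, 383.235053) px
  c1 = (438.102017, 297.124263) px
  c2 = (381.527573, 60.356097) px
  c3 = (222.078403, 153.838255) px
Planar DLT: solve 8×8 A·h = b for H (H[2,2]=1):
  H  [+689.13504 +18.54241 +319.17685]
  H  [-510.41428 +973.54892 +218.24255]
  H  [-0.37455 -0.58316 +1.00000]
B = K⁻¹H; ‖b₁‖=1.466195, ‖b₂‖=1.466195; λ = 2/(‖b₁‖+‖b₂‖) = 0.682038, sign → tz>0 ⇒ λ=+0.682038
r₁ = λ·B[:,0] = (+0.90570,-0.33830,-0.25546); r₂ = λ·B[:,1] = (+0.22048,+0.89061,-0.39774)
r₃ = r₁×r₂ = (+0.36207,+0.30391,+0.88122); SVD([r₁ r₂ r₃]) → R = UVᵀ:
  R  [+0.90570 +0.22048 +0.36207]
  R  [-0.33830 +0.89061 +0.30391]
  R  [-0.25546 -0.39774 +0.88122]
t = (+0.01791, -0.01415, +0.68204) m
tr R = 2.677534; θ = arccos((tr R − 1)/2) = 0.575782 rad = 32.990°
axis k = ((R−Rᵀ)₃₂, (R−Rᵀ)₁₃, (R−Rᵀ)₂₁) / (2 sinθ) = (-0.644314, +0.567068, -0.513122)
rvec = θ·k = (-0.370984, +0.326507, -0.295446)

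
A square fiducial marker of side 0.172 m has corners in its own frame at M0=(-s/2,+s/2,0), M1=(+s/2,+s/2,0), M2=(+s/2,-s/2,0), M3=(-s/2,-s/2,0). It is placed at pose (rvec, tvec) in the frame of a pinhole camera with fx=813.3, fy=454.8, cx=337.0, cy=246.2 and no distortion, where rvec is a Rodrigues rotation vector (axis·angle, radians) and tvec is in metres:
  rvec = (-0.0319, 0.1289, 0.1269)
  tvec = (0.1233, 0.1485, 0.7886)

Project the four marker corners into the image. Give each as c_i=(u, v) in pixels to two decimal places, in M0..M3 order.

c0=(365.21, 373.38) c1=(543.50, 389.58) c2=(565.44, 289.33) c3=(387.44, 276.01)

Intrinsics K: fx=813.3, fy=454.8, cx=337.0, cy=246.2
Marker side s = 0.172 m; corners in marker frame (Z=0):
  M0 = (-0.0860, +0.0860, 0)
  M1 = (+0.0860, +0.0860, 0)
  M2 = (+0.0860, -0.0860, 0)
  M3 = (-0.0860, -0.0860, 0)
rvec = (-0.0319, 0.1289, 0.1269), |rvec| = θ = 0.18367 rad = 10.524°
Rodrigues: sinθ=0.18264, 1−cosθ=0.01682; R = I + sinθ·[k]× + (1−cosθ)·[k]×²:
    [+0.98369 -0.12824 +0.12616]
    [+0.12414 +0.99146 +0.03988]
    [-0.13019 -0.02357 +0.99121]
t = (0.1233, 0.1485, 0.7886) m
M0: Pc = R·M0+t = (+0.02767, +0.22309, +0.79777); u = 813.3·(+0.02767)/0.79777 + 337.0 = 365.2132, v = 454.8·(+0.22309)/0.79777 + 246.2 = 373.3812
M1: Pc = R·M1+t = (+0.19687, +0.24444, +0.77538); u = 813.3·(+0.19687)/0.77538 + 337.0 = 543.4973, v = 454.8·(+0.24444)/0.77538 + 246.2 = 389.5782
M2: Pc = R·M2+t = (+0.21893, +0.07391, +0.77943); u = 813.3·(+0.21893)/0.77943 + 337.0 = 565.4389, v = 454.8·(+0.07391)/0.77943 + 246.2 = 289.3267
M3: Pc = R·M3+t = (+0.04973, +0.05256, +0.80182); u = 813.3·(+0.04973)/0.80182 + 337.0 = 387.4432, v = 454.8·(+0.05256)/0.80182 + 246.2 = 276.0115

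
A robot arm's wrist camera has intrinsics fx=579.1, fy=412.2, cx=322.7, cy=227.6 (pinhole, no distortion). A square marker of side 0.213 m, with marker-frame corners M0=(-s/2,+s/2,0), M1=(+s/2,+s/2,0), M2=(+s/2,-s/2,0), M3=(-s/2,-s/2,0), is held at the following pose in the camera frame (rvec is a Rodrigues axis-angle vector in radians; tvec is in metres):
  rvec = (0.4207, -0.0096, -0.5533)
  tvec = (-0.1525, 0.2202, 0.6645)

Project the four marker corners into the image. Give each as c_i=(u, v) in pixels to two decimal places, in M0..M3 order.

c0=(169.85, 432.54) c1=(316.39, 374.37) c2=(213.17, 284.12) c3=(50.99, 353.04)

Intrinsics K: fx=579.1, fy=412.2, cx=322.7, cy=227.6
Marker side s = 0.213 m; corners in marker frame (Z=0):
  M0 = (-0.1065, +0.1065, 0)
  M1 = (+0.1065, +0.1065, 0)
  M2 = (+0.1065, -0.1065, 0)
  M3 = (-0.1065, -0.1065, 0)
rvec = (0.4207, -0.0096, -0.5533), |rvec| = θ = 0.69514 rad = 39.829°
Rodrigues: sinθ=0.64049, 1−cosθ=0.23204; R = I + sinθ·[k]× + (1−cosθ)·[k]×²:
    [+0.85295 +0.50786 -0.12062]
    [-0.51174 +0.76801 -0.38508]
    [-0.10293 +0.39018 +0.91497]
t = (-0.1525, 0.2202, 0.6645) m
M0: Pc = R·M0+t = (-0.18925, +0.35649, +0.71702); u = 579.1·(-0.18925)/0.71702 + 322.7 = 169.8503, v = 412.2·(+0.35649)/0.71702 + 227.6 = 432.5418
M1: Pc = R·M1+t = (-0.00757, +0.24749, +0.69509); u = 579.1·(-0.00757)/0.69509 + 322.7 = 316.3905, v = 412.2·(+0.24749)/0.69509 + 227.6 = 374.3666
M2: Pc = R·M2+t = (-0.11575, +0.08391, +0.61198); u = 579.1·(-0.11575)/0.61198 + 322.7 = 213.1713, v = 412.2·(+0.08391)/0.61198 + 227.6 = 284.1151
M3: Pc = R·M3+t = (-0.29743, +0.19291, +0.63391); u = 579.1·(-0.29743)/0.63391 + 322.7 = 50.9889, v = 412.2·(+0.19291)/0.63391 + 227.6 = 353.0387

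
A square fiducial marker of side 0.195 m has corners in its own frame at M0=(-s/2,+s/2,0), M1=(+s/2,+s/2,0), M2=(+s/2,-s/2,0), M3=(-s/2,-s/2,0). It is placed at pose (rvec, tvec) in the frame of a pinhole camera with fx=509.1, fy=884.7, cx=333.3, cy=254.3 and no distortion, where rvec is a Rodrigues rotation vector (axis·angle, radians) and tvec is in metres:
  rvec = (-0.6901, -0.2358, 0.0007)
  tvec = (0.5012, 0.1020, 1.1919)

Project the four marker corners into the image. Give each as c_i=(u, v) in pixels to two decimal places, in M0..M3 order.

c0=(523.19, 389.58) c1=(600.20, 396.41) c2=(568.43, 278.15) c3=(498.03, 267.98)

Intrinsics K: fx=509.1, fy=884.7, cx=333.3, cy=254.3
Marker side s = 0.195 m; corners in marker frame (Z=0):
  M0 = (-0.0975, +0.0975, 0)
  M1 = (+0.0975, +0.0975, 0)
  M2 = (+0.0975, -0.0975, 0)
  M3 = (-0.0975, -0.0975, 0)
rvec = (-0.6901, -0.2358, 0.0007), |rvec| = θ = 0.72927 rad = 41.784°
Rodrigues: sinθ=0.66633, 1−cosθ=0.25434; R = I + sinθ·[k]× + (1−cosθ)·[k]×²:
    [+0.97341 +0.07718 -0.21568]
    [+0.07846 +0.77225 +0.63046]
    [+0.21522 -0.63061 +0.74566]
t = (0.5012, 0.1020, 1.1919) m
M0: Pc = R·M0+t = (+0.41382, +0.16964, +1.10943); u = 509.1·(+0.41382)/1.10943 + 333.3 = 523.1942, v = 884.7·(+0.16964)/1.10943 + 254.3 = 389.5805
M1: Pc = R·M1+t = (+0.60363, +0.18494, +1.15140); u = 509.1·(+0.60363)/1.15140 + 333.3 = 600.2009, v = 884.7·(+0.18494)/1.15140 + 254.3 = 396.4055
M2: Pc = R·M2+t = (+0.58858, +0.03436, +1.27437); u = 509.1·(+0.58858)/1.27437 + 333.3 = 568.4339, v = 884.7·(+0.03436)/1.27437 + 254.3 = 278.1505
M3: Pc = R·M3+t = (+0.39877, +0.01906, +1.23240); u = 509.1·(+0.39877)/1.23240 + 333.3 = 498.0292, v = 884.7·(+0.01906)/1.23240 + 254.3 = 267.9796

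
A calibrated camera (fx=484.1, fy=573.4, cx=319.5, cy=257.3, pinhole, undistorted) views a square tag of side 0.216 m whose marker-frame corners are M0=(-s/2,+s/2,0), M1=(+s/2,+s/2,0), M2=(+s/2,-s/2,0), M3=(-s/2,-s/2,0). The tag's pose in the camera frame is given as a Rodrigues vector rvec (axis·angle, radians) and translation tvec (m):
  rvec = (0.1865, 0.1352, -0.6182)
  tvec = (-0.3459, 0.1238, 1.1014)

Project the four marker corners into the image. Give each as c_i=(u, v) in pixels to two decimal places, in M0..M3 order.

c0=(161.86, 394.07) c1=(233.20, 335.44) c2=(173.43, 244.84) c3=(102.35, 308.20)

Intrinsics K: fx=484.1, fy=573.4, cx=319.5, cy=257.3
Marker side s = 0.216 m; corners in marker frame (Z=0):
  M0 = (-0.1080, +0.1080, 0)
  M1 = (+0.1080, +0.1080, 0)
  M2 = (+0.1080, -0.1080, 0)
  M3 = (-0.1080, -0.1080, 0)
rvec = (0.1865, 0.1352, -0.6182), |rvec| = θ = 0.65972 rad = 37.799°
Rodrigues: sinθ=0.61290, 1−cosθ=0.20984; R = I + sinθ·[k]× + (1−cosθ)·[k]×²:
    [+0.80693 +0.58648 +0.07002]
    [-0.56217 +0.79898 -0.21356]
    [-0.18119 +0.13297 +0.97442]
t = (-0.3459, 0.1238, 1.1014) m
M0: Pc = R·M0+t = (-0.36971, +0.27080, +1.13533); u = 484.1·(-0.36971)/1.13533 + 319.5 = 161.8575, v = 573.4·(+0.27080)/1.13533 + 257.3 = 394.0697
M1: Pc = R·M1+t = (-0.19541, +0.14938, +1.09619); u = 484.1·(-0.19541)/1.09619 + 319.5 = 233.2024, v = 573.4·(+0.14938)/1.09619 + 257.3 = 335.4359
M2: Pc = R·M2+t = (-0.32209, -0.02320, +1.06747); u = 484.1·(-0.32209)/1.06747 + 319.5 = 173.4311, v = 573.4·(-0.02320)/1.06747 + 257.3 = 244.8362
M3: Pc = R·M3+t = (-0.49639, +0.09822, +1.10661); u = 484.1·(-0.49639)/1.10661 + 319.5 = 102.3485, v = 573.4·(+0.09822)/1.10661 + 257.3 = 308.1960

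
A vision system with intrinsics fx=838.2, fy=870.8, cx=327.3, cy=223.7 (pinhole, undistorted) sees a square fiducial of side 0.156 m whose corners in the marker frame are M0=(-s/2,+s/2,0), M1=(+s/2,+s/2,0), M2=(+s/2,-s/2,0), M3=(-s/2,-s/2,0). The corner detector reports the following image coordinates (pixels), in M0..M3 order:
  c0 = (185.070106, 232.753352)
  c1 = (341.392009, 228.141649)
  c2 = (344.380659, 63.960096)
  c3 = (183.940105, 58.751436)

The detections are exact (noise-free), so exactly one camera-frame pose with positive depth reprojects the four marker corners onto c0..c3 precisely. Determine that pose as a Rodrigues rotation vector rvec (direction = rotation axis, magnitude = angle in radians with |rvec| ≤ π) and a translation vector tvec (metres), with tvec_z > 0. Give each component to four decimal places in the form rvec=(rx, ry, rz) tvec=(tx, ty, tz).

rvec=(0.1380, -0.3059, -0.0046) tvec=(-0.0590, -0.0710, 0.8062)

Intrinsics K: fx=838.2, fy=870.8, cx=327.3, cy=223.7
Marker side s = 0.156 m; corners in marker frame (Z=0):
  M0 = (-0.0780, +0.0780, 0)
  M1 = (+0.0780, +0.0780, 0)
  M2 = (+0.0780, -0.0780, 0)
  M3 = (-0.0780, -0.0780, 0)
Detected image corners:
  c0 = (185.070106, 232.753352) px
  c1 = (341.392009, 228.141649) px
  c2 = (344.380659, 63.960096) px
  c3 = (183.940105, 58.751436) px
Planar DLT: solve 8×8 A·h = b for H (H[2,2]=1):
  H  [+1113.18289 +38.19251 +265.98734]
  H  [+55.77283 +1107.64787 +147.01965]
  H  [+0.37199 +0.16888 +1.00000]
B = K⁻¹H; ‖b₁‖=1.240325, ‖b₂‖=1.240325; λ = 2/(‖b₁‖+‖b₂‖) = 0.806240, sign → tz>0 ⇒ λ=+0.806240
r₁ = λ·B[:,0] = (+0.95363,-0.02541,+0.29991); r₂ = λ·B[:,1] = (-0.01643,+0.99055,+0.13616)
r₃ = r₁×r₂ = (-0.30054,-0.13477,+0.94420); SVD([r₁ r₂ r₃]) → R = UVᵀ:
  R  [+0.95363 -0.01643 -0.30054]
  R  [-0.02541 +0.99055 -0.13477]
  R  [+0.29991 +0.13616 +0.94420]
t = (-0.05897, -0.07100, +0.80624) m
tr R = 2.888378; θ = arccos((tr R − 1)/2) = 0.335672 rad = 19.233°
axis k = ((R−Rᵀ)₃₂, (R−Rᵀ)₁₃, (R−Rᵀ)₂₁) / (2 sinθ) = (+0.411240, -0.911425, -0.013626)
rvec = θ·k = (+0.138042, -0.305940, -0.004574)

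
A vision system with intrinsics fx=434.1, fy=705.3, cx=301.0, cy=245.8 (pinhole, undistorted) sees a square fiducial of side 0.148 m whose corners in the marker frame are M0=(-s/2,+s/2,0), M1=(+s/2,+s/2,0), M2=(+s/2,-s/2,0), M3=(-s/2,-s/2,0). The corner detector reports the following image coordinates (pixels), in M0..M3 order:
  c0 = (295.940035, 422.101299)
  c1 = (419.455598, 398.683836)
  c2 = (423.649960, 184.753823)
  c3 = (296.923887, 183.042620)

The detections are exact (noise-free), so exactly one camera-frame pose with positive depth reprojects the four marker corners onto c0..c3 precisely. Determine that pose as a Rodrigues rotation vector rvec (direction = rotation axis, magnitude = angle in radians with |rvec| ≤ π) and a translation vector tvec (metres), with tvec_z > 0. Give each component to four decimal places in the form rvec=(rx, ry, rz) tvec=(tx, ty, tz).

rvec=(0.0871, -0.3554, -0.0080) tvec=(0.0648, 0.0341, 0.4577)

Intrinsics K: fx=434.1, fy=705.3, cx=301.0, cy=245.8
Marker side s = 0.148 m; corners in marker frame (Z=0):
  M0 = (-0.0740, +0.0740, 0)
  M1 = (+0.0740, +0.0740, 0)
  M2 = (+0.0740, -0.0740, 0)
  M3 = (-0.0740, -0.0740, 0)
Detected image corners:
  c0 = (295.940035, 422.101299) px
  c1 = (419.455598, 398.683836) px
  c2 = (423.649960, 184.753823) px
  c3 = (296.923887, 183.042620) px
Planar DLT: solve 8×8 A·h = b for H (H[2,2]=1):
  H  [+1117.62520 +49.77288 +362.48662]
  H  [+150.92323 +1581.78315 +298.42522]
  H  [+0.75870 +0.18907 +1.00000]
B = K⁻¹H; ‖b₁‖=2.185075, ‖b₂‖=2.185075; λ = 2/(‖b₁‖+‖b₂‖) = 0.457650, sign → tz>0 ⇒ λ=+0.457650
r₁ = λ·B[:,0] = (+0.93750,-0.02308,+0.34722); r₂ = λ·B[:,1] = (-0.00753,+0.99622,+0.08653)
r₃ = r₁×r₂ = (-0.34790,-0.08373,+0.93378); SVD([r₁ r₂ r₃]) → R = UVᵀ:
  R  [+0.93750 -0.00753 -0.34790]
  R  [-0.02308 +0.99622 -0.08373]
  R  [+0.34722 +0.08653 +0.93378]
t = (+0.06482, +0.03415, +0.45765) m
tr R = 2.867506; θ = arccos((tr R − 1)/2) = 0.366038 rad = 20.972°
axis k = ((R−Rᵀ)₃₂, (R−Rᵀ)₁₃, (R−Rᵀ)₂₁) / (2 sinθ) = (+0.237853, -0.971058, -0.021725)
rvec = θ·k = (+0.087063, -0.355444, -0.007952)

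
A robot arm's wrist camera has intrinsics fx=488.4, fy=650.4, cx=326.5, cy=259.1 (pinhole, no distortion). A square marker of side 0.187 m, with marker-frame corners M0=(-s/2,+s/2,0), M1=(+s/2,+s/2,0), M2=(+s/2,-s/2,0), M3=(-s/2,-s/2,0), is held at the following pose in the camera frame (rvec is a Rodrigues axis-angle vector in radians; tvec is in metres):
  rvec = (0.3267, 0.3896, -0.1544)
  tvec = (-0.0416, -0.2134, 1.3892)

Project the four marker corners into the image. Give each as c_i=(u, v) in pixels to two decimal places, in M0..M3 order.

c0=(290.36, 206.31) c1=(348.98, 195.96) c2=(335.45, 107.56) c3=(275.33, 122.97)

Intrinsics K: fx=488.4, fy=650.4, cx=326.5, cy=259.1
Marker side s = 0.187 m; corners in marker frame (Z=0):
  M0 = (-0.0935, +0.0935, 0)
  M1 = (+0.0935, +0.0935, 0)
  M2 = (+0.0935, -0.0935, 0)
  M3 = (-0.0935, -0.0935, 0)
rvec = (0.3267, 0.3896, -0.1544), |rvec| = θ = 0.53138 rad = 30.446°
Rodrigues: sinθ=0.50672, 1−cosθ=0.13789; R = I + sinθ·[k]× + (1−cosθ)·[k]×²:
    [+0.91423 +0.20939 +0.34689]
    [-0.08508 +0.93624 -0.34092]
    [-0.39616 +0.28217 +0.87375]
t = (-0.0416, -0.2134, 1.3892) m
M0: Pc = R·M0+t = (-0.10750, -0.11791, +1.45262); u = 488.4·(-0.10750)/1.45262 + 326.5 = 290.3556, v = 650.4·(-0.11791)/1.45262 + 259.1 = 206.3080
M1: Pc = R·M1+t = (+0.06346, -0.13382, +1.37854); u = 488.4·(+0.06346)/1.37854 + 326.5 = 348.9828, v = 650.4·(-0.13382)/1.37854 + 259.1 = 195.9649
M2: Pc = R·M2+t = (+0.02430, -0.30889, +1.32578); u = 488.4·(+0.02430)/1.32578 + 326.5 = 335.4527, v = 650.4·(-0.30889)/1.32578 + 259.1 = 107.5633
M3: Pc = R·M3+t = (-0.14666, -0.29298, +1.39986); u = 488.4·(-0.14666)/1.39986 + 326.5 = 275.3317, v = 650.4·(-0.29298)/1.39986 + 259.1 = 122.9746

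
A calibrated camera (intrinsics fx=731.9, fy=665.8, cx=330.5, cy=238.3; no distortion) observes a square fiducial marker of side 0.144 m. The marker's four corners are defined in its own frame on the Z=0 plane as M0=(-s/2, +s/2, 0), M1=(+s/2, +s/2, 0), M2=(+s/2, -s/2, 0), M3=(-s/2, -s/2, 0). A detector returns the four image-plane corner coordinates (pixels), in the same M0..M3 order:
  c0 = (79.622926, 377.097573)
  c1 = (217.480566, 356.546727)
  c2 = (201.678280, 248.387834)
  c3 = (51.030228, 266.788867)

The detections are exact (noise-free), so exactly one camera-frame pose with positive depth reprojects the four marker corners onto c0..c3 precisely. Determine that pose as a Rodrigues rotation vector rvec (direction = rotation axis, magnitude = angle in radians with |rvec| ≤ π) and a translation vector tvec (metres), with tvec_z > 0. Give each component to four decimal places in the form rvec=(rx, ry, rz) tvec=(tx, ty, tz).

rvec=(0.4417, -0.2076, -0.0912) tvec=(-0.1956, 0.0854, 0.7482)

Intrinsics K: fx=731.9, fy=665.8, cx=330.5, cy=238.3
Marker side s = 0.144 m; corners in marker frame (Z=0):
  M0 = (-0.0720, +0.0720, 0)
  M1 = (+0.0720, +0.0720, 0)
  M2 = (+0.0720, -0.0720, 0)
  M3 = (-0.0720, -0.0720, 0)
Detected image corners:
  c0 = (79.622926, 377.097573) px
  c1 = (217.480566, 356.546727) px
  c2 = (201.678280, 248.387834) px
  c3 = (51.030228, 266.788867) px
Planar DLT: solve 8×8 A·h = b for H (H[2,2]=1):
  H  [+1032.87659 +232.94395 +139.16124]
  H  [-60.67035 +939.15246 +314.31326]
  H  [+0.23988 +0.57883 +1.00000]
B = K⁻¹H; ‖b₁‖=1.336574, ‖b₂‖=1.336574; λ = 2/(‖b₁‖+‖b₂‖) = 0.748182, sign → tz>0 ⇒ λ=+0.748182
r₁ = λ·B[:,0] = (+0.97481,-0.13241,+0.17947); r₂ = λ·B[:,1] = (+0.04257,+0.90036,+0.43307)
r₃ = r₁×r₂ = (-0.21893,-0.41452,+0.88331); SVD([r₁ r₂ r₃]) → R = UVᵀ:
  R  [+0.97481 +0.04257 -0.21893]
  R  [-0.13241 +0.90036 -0.41452]
  R  [+0.17947 +0.43307 +0.88331]
t = (-0.19560, +0.08542, +0.74818) m
tr R = 2.758479; θ = arccos((tr R − 1)/2) = 0.496533 rad = 28.449°
axis k = ((R−Rᵀ)₃₂, (R−Rᵀ)₁₃, (R−Rᵀ)₂₁) / (2 sinθ) = (+0.889616, -0.418155, -0.183656)
rvec = θ·k = (+0.441723, -0.207628, -0.091191)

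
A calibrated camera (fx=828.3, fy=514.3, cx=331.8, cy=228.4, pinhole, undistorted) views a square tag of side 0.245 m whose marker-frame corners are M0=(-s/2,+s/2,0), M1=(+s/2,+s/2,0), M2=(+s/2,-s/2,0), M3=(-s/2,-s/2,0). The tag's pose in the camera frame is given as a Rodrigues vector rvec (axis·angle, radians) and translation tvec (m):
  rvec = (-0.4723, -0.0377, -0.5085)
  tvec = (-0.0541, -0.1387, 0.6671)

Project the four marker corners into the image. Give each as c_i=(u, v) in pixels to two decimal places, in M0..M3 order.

Intrinsics K: fx=828.3, fy=514.3, cx=331.8, cy=228.4
Marker side s = 0.245 m; corners in marker frame (Z=0):
  M0 = (-0.1225, +0.1225, 0)
  M1 = (+0.1225, +0.1225, 0)
  M2 = (+0.1225, -0.1225, 0)
  M3 = (-0.1225, -0.1225, 0)
rvec = (-0.4723, -0.0377, -0.5085), |rvec| = θ = 0.69503 rad = 39.822°
Rodrigues: sinθ=0.64041, 1−cosθ=0.23196; R = I + sinθ·[k]× + (1−cosθ)·[k]×²:
    [+0.87515 +0.47709 +0.08059]
    [-0.45999 +0.76872 +0.44439]
    [+0.15006 -0.42598 +0.89220]
t = (-0.0541, -0.1387, 0.6671) m
M0: Pc = R·M0+t = (-0.10286, +0.01182, +0.59654); u = 828.3·(-0.10286)/0.59654 + 331.8 = 188.9730, v = 514.3·(+0.01182)/0.59654 + 228.4 = 238.5877
M1: Pc = R·M1+t = (+0.11155, -0.10088, +0.63330); u = 828.3·(+0.11155)/0.63330 + 331.8 = 477.6967, v = 514.3·(-0.10088)/0.63330 + 228.4 = 146.4756
M2: Pc = R·M2+t = (-0.00534, -0.28922, +0.73766); u = 828.3·(-0.00534)/0.73766 + 331.8 = 325.8071, v = 514.3·(-0.28922)/0.73766 + 228.4 = 26.7581
M3: Pc = R·M3+t = (-0.21975, -0.17652, +0.70090); u = 828.3·(-0.21975)/0.70090 + 331.8 = 72.1073, v = 514.3·(-0.17652)/0.70090 + 228.4 = 98.8749

c0=(188.97, 238.59) c1=(477.70, 146.48) c2=(325.81, 26.76) c3=(72.11, 98.87)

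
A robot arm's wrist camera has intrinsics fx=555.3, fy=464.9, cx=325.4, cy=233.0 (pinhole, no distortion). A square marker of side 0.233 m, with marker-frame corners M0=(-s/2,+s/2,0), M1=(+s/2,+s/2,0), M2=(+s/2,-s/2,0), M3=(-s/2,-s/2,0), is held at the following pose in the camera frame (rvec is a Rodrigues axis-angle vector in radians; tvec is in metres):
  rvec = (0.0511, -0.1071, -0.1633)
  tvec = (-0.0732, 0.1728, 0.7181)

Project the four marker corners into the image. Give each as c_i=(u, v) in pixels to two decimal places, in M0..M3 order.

c0=(193.87, 433.02) c1=(370.36, 402.31) c2=(342.69, 257.94) c3=(161.76, 284.33)

Intrinsics K: fx=555.3, fy=464.9, cx=325.4, cy=233.0
Marker side s = 0.233 m; corners in marker frame (Z=0):
  M0 = (-0.1165, +0.1165, 0)
  M1 = (+0.1165, +0.1165, 0)
  M2 = (+0.1165, -0.1165, 0)
  M3 = (-0.1165, -0.1165, 0)
rvec = (0.0511, -0.1071, -0.1633), |rvec| = θ = 0.20186 rad = 11.566°
Rodrigues: sinθ=0.20049, 1−cosθ=0.02031; R = I + sinθ·[k]× + (1−cosθ)·[k]×²:
    [+0.98100 +0.15947 -0.11053]
    [-0.16492 +0.98541 -0.04204]
    [+0.10222 +0.05947 +0.99298]
t = (-0.0732, 0.1728, 0.7181) m
M0: Pc = R·M0+t = (-0.16891, +0.30681, +0.71312); u = 555.3·(-0.16891)/0.71312 + 325.4 = 193.8727, v = 464.9·(+0.30681)/0.71312 + 233.0 = 433.0191
M1: Pc = R·M1+t = (+0.05966, +0.26839, +0.73694); u = 555.3·(+0.05966)/0.73694 + 325.4 = 370.3582, v = 464.9·(+0.26839)/0.73694 + 233.0 = 402.3134
M2: Pc = R·M2+t = (+0.02251, +0.03879, +0.72308); u = 555.3·(+0.02251)/0.72308 + 325.4 = 342.6855, v = 464.9·(+0.03879)/0.72308 + 233.0 = 257.9375
M3: Pc = R·M3+t = (-0.20606, +0.07721, +0.69926); u = 555.3·(-0.20606)/0.69926 + 325.4 = 161.7604, v = 464.9·(+0.07721)/0.69926 + 233.0 = 284.3344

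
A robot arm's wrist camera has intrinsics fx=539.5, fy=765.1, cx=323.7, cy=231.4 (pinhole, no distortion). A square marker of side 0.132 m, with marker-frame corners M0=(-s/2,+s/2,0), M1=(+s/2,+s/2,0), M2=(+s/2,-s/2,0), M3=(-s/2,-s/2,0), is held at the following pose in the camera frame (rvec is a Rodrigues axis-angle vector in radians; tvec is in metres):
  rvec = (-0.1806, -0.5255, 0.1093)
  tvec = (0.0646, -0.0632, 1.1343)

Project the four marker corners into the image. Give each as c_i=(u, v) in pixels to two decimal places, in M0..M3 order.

c0=(325.72, 225.42) c1=(378.69, 238.86) c2=(380.93, 154.94) c3=(329.33, 136.96)

Intrinsics K: fx=539.5, fy=765.1, cx=323.7, cy=231.4
Marker side s = 0.132 m; corners in marker frame (Z=0):
  M0 = (-0.0660, +0.0660, 0)
  M1 = (+0.0660, +0.0660, 0)
  M2 = (+0.0660, -0.0660, 0)
  M3 = (-0.0660, -0.0660, 0)
rvec = (-0.1806, -0.5255, 0.1093), |rvec| = θ = 0.56632 rad = 32.447°
Rodrigues: sinθ=0.53653, 1−cosθ=0.15612; R = I + sinθ·[k]× + (1−cosθ)·[k]×²:
    [+0.85976 -0.05735 -0.50747]
    [+0.14975 +0.97831 +0.14314]
    [+0.48825 -0.19906 +0.84970]
t = (0.0646, -0.0632, 1.1343) m
M0: Pc = R·M0+t = (+0.00407, -0.00852, +1.08894); u = 539.5·(+0.00407)/1.08894 + 323.7 = 325.7167, v = 765.1·(-0.00852)/1.08894 + 231.4 = 225.4172
M1: Pc = R·M1+t = (+0.11756, +0.01125, +1.15339); u = 539.5·(+0.11756)/1.15339 + 323.7 = 378.6885, v = 765.1·(+0.01125)/1.15339 + 231.4 = 238.8638
M2: Pc = R·M2+t = (+0.12513, -0.11788, +1.17966); u = 539.5·(+0.12513)/1.17966 + 323.7 = 380.9260, v = 765.1·(-0.11788)/1.17966 + 231.4 = 154.9427
M3: Pc = R·M3+t = (+0.01164, -0.13765, +1.11521); u = 539.5·(+0.01164)/1.11521 + 323.7 = 329.3315, v = 765.1·(-0.13765)/1.11521 + 231.4 = 136.9631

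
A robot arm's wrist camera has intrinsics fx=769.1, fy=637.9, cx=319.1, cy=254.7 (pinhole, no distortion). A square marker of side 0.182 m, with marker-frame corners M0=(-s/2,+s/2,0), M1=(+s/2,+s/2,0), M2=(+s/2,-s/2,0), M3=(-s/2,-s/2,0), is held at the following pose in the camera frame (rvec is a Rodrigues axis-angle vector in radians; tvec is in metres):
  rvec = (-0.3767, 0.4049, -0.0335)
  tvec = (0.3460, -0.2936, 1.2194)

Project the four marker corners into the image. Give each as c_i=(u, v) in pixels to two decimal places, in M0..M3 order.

c0=(481.94, 150.56) c1=(603.43, 133.63) c2=(592.83, 51.56) c3=(478.17, 72.00)

Intrinsics K: fx=769.1, fy=637.9, cx=319.1, cy=254.7
Marker side s = 0.182 m; corners in marker frame (Z=0):
  M0 = (-0.0910, +0.0910, 0)
  M1 = (+0.0910, +0.0910, 0)
  M2 = (+0.0910, -0.0910, 0)
  M3 = (-0.0910, -0.0910, 0)
rvec = (-0.3767, 0.4049, -0.0335), |rvec| = θ = 0.55405 rad = 31.745°
Rodrigues: sinθ=0.52613, 1−cosθ=0.14960; R = I + sinθ·[k]× + (1−cosθ)·[k]×²:
    [+0.91956 -0.04252 +0.39065]
    [-0.10614 +0.93030 +0.35111]
    [-0.37835 -0.36433 +0.85095]
t = (0.3460, -0.2936, 1.2194) m
M0: Pc = R·M0+t = (+0.25845, -0.19928, +1.22068); u = 769.1·(+0.25845)/1.22068 + 319.1 = 481.9399, v = 637.9·(-0.19928)/1.22068 + 254.7 = 150.5584
M1: Pc = R·M1+t = (+0.42581, -0.21860, +1.15182); u = 769.1·(+0.42581)/1.15182 + 319.1 = 603.4256, v = 637.9·(-0.21860)/1.15182 + 254.7 = 133.6336
M2: Pc = R·M2+t = (+0.43355, -0.38792, +1.21812); u = 769.1·(+0.43355)/1.21812 + 319.1 = 592.8344, v = 637.9·(-0.38792)/1.21812 + 254.7 = 51.5584
M3: Pc = R·M3+t = (+0.26619, -0.36860, +1.28698); u = 769.1·(+0.26619)/1.28698 + 319.1 = 478.1746, v = 637.9·(-0.36860)/1.28698 + 254.7 = 72.0026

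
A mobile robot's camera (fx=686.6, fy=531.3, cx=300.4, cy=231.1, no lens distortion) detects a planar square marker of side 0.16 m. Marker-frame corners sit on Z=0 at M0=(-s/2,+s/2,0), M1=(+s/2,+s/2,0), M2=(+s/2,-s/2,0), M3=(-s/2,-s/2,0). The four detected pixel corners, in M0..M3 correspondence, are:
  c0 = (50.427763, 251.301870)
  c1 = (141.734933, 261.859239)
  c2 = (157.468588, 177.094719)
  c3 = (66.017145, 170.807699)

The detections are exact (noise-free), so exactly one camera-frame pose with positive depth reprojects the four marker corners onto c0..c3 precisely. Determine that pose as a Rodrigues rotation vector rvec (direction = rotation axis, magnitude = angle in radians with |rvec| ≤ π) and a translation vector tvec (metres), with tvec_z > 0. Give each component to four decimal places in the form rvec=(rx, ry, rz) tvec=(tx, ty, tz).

Intrinsics K: fx=686.6, fy=531.3, cx=300.4, cy=231.1
Marker side s = 0.16 m; corners in marker frame (Z=0):
  M0 = (-0.0800, +0.0800, 0)
  M1 = (+0.0800, +0.0800, 0)
  M2 = (+0.0800, -0.0800, 0)
  M3 = (-0.0800, -0.0800, 0)
Detected image corners:
  c0 = (50.427763, 251.301870) px
  c1 = (141.734933, 261.859239) px
  c2 = (157.468588, 177.094719) px
  c3 = (66.017145, 170.807699) px
Planar DLT: solve 8×8 A·h = b for H (H[2,2]=1):
  H  [+538.03172 -102.51903 +102.77614]
  H  [-15.95992 +506.46867 +215.01082]
  H  [-0.31845 -0.04471 +1.00000]
B = K⁻¹H; ‖b₁‖=0.982345, ‖b₂‖=0.982345; λ = 2/(‖b₁‖+‖b₂‖) = 1.017972, sign → tz>0 ⇒ λ=+1.017972
r₁ = λ·B[:,0] = (+0.93953,+0.11043,-0.32417); r₂ = λ·B[:,1] = (-0.13208,+0.99019,-0.04551)
r₃ = r₁×r₂ = (+0.31597,+0.08558,+0.94490); SVD([r₁ r₂ r₃]) → R = UVᵀ:
  R  [+0.93953 -0.13208 +0.31597]
  R  [+0.11043 +0.99019 +0.08558]
  R  [-0.32417 -0.04551 +0.94490]
t = (-0.29300, -0.03083, +1.01797) m
tr R = 2.874628; θ = arccos((tr R − 1)/2) = 0.355956 rad = 20.395°
axis k = ((R−Rᵀ)₃₂, (R−Rᵀ)₁₃, (R−Rᵀ)₂₁) / (2 sinθ) = (-0.188092, +0.918452, +0.347947)
rvec = θ·k = (-0.066952, +0.326929, +0.123854)

rvec=(-0.0670, 0.3269, 0.1239) tvec=(-0.2930, -0.0308, 1.0180)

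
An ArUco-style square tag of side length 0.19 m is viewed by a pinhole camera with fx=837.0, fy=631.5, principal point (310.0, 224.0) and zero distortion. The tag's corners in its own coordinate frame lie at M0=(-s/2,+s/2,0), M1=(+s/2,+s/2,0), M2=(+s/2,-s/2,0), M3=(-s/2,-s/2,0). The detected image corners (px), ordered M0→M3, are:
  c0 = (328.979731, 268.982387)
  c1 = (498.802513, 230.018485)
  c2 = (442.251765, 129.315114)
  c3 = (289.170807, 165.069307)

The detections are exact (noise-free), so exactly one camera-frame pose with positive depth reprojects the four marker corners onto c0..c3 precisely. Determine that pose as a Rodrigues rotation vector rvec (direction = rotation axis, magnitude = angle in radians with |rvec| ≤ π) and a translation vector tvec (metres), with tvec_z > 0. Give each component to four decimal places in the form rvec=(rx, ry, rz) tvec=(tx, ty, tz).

rvec=(-0.5247, 0.1075, -0.2825) tvec=(0.0886, -0.0423, 0.9466)

Intrinsics K: fx=837.0, fy=631.5, cx=310.0, cy=224.0
Marker side s = 0.19 m; corners in marker frame (Z=0):
  M0 = (-0.0950, +0.0950, 0)
  M1 = (+0.0950, +0.0950, 0)
  M2 = (+0.0950, -0.0950, 0)
  M3 = (-0.0950, -0.0950, 0)
Detected image corners:
  c0 = (328.979731, 268.982387) px
  c1 = (498.802513, 230.018485) px
  c2 = (442.251765, 129.315114) px
  c3 = (289.170807, 165.069307) px
Planar DLT: solve 8×8 A·h = b for H (H[2,2]=1):
  H  [+835.48950 +44.29345 +388.33693]
  H  [-202.30788 +432.06237 +195.79347]
  H  [-0.03081 -0.53657 +1.00000]
B = K⁻¹H; ‖b₁‖=1.056411, ‖b₂‖=1.056411; λ = 2/(‖b₁‖+‖b₂‖) = 0.946601, sign → tz>0 ⇒ λ=+0.946601
r₁ = λ·B[:,0] = (+0.95570,-0.29291,-0.02917); r₂ = λ·B[:,1] = (+0.23821,+0.82781,-0.50792)
r₃ = r₁×r₂ = (+0.17292,+0.47847,+0.86091); SVD([r₁ r₂ r₃]) → R = UVᵀ:
  R  [+0.95570 +0.23821 +0.17292]
  R  [-0.29291 +0.82781 +0.47847]
  R  [-0.02917 -0.50792 +0.86091]
t = (+0.08859, -0.04228, +0.94660) m
tr R = 2.644421; θ = arccos((tr R − 1)/2) = 0.605513 rad = 34.693°
axis k = ((R−Rᵀ)₃₂, (R−Rᵀ)₁₃, (R−Rᵀ)₂₁) / (2 sinθ) = (-0.866490, +0.177524, -0.466562)
rvec = θ·k = (-0.524671, +0.107493, -0.282509)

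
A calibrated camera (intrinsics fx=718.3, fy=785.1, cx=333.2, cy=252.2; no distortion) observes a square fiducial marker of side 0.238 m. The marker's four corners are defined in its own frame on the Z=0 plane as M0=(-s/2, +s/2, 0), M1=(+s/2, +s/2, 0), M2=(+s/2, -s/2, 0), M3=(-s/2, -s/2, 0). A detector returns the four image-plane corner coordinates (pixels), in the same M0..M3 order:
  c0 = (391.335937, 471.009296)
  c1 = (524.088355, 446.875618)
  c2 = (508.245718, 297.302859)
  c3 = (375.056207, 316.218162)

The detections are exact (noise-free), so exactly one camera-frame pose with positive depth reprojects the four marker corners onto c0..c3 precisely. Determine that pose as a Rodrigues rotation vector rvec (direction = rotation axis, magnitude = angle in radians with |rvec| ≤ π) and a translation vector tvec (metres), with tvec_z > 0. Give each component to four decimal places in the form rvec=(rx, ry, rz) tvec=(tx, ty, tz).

Intrinsics K: fx=718.3, fy=785.1, cx=333.2, cy=252.2
Marker side s = 0.238 m; corners in marker frame (Z=0):
  M0 = (-0.1190, +0.1190, 0)
  M1 = (+0.1190, +0.1190, 0)
  M2 = (+0.1190, -0.1190, 0)
  M3 = (-0.1190, -0.1190, 0)
Detected image corners:
  c0 = (391.335937, 471.009296) px
  c1 = (524.088355, 446.875618) px
  c2 = (508.245718, 297.302859) px
  c3 = (375.056207, 316.218162) px
Planar DLT: solve 8×8 A·h = b for H (H[2,2]=1):
  H  [+623.26619 +65.88051 +450.81413]
  H  [-35.46547 +637.88083 +382.63563]
  H  [+0.14358 -0.00353 +1.00000]
B = K⁻¹H; ‖b₁‖=0.818964, ‖b₂‖=0.818964; λ = 2/(‖b₁‖+‖b₂‖) = 1.221055, sign → tz>0 ⇒ λ=+1.221055
r₁ = λ·B[:,0] = (+0.97818,-0.11148,+0.17532); r₂ = λ·B[:,1] = (+0.11399,+0.99347,-0.00431)
r₃ = r₁×r₂ = (-0.17369,+0.02420,+0.98450); SVD([r₁ r₂ r₃]) → R = UVᵀ:
  R  [+0.97818 +0.11399 -0.17369]
  R  [-0.11148 +0.99347 +0.02420]
  R  [+0.17532 -0.00431 +0.98450]
t = (+0.19994, +0.20286, +1.22106) m
tr R = 2.956156; θ = arccos((tr R − 1)/2) = 0.209775 rad = 12.019°
axis k = ((R−Rᵀ)₃₂, (R−Rᵀ)₁₃, (R−Rᵀ)₂₁) / (2 sinθ) = (-0.068463, -0.837995, -0.541366)
rvec = θ·k = (-0.014362, -0.175790, -0.113565)

rvec=(-0.0144, -0.1758, -0.1136) tvec=(0.1999, 0.2029, 1.2211)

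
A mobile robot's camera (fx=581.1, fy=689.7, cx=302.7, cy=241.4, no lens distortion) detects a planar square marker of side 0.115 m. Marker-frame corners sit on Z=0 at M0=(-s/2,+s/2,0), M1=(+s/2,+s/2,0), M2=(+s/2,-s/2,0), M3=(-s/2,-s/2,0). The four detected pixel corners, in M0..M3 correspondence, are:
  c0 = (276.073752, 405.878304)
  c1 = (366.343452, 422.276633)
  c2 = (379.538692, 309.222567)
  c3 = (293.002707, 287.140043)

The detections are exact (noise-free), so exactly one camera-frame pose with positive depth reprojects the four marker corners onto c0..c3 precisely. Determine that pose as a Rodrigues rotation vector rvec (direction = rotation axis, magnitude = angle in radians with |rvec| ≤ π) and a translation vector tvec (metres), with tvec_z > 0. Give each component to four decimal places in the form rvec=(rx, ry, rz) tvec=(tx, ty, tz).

Intrinsics K: fx=581.1, fy=689.7, cx=302.7, cy=241.4
Marker side s = 0.115 m; corners in marker frame (Z=0):
  M0 = (-0.0575, +0.0575, 0)
  M1 = (+0.0575, +0.0575, 0)
  M2 = (+0.0575, -0.0575, 0)
  M3 = (-0.0575, -0.0575, 0)
Detected image corners:
  c0 = (276.073752, 405.878304) px
  c1 = (366.343452, 422.276633) px
  c2 = (379.538692, 309.222567) px
  c3 = (293.002707, 287.140043) px
Planar DLT: solve 8×8 A·h = b for H (H[2,2]=1):
  H  [+924.29053 -224.71451 +330.06854]
  H  [+336.53675 +905.08982 +355.43701]
  H  [+0.47405 -0.28649 +1.00000]
B = K⁻¹H; ‖b₁‖=1.460762, ‖b₂‖=1.460762; λ = 2/(‖b₁‖+‖b₂‖) = 0.684574, sign → tz>0 ⇒ λ=+0.684574
r₁ = λ·B[:,0] = (+0.91983,+0.22045,+0.32452); r₂ = λ·B[:,1] = (-0.16256,+0.96701,-0.19613)
r₃ = r₁×r₂ = (-0.35705,+0.12765,+0.92532); SVD([r₁ r₂ r₃]) → R = UVᵀ:
  R  [+0.91983 -0.16256 -0.35705]
  R  [+0.22045 +0.96701 +0.12765]
  R  [+0.32452 -0.19613 +0.92532]
t = (+0.03224, +0.11319, +0.68457) m
tr R = 2.812162; θ = arccos((tr R − 1)/2) = 0.436868 rad = 25.031°
axis k = ((R−Rᵀ)₃₂, (R−Rᵀ)₁₃, (R−Rᵀ)₂₁) / (2 sinθ) = (-0.382619, -0.805439, +0.452626)
rvec = θ·k = (-0.167154, -0.351871, +0.197738)

rvec=(-0.1672, -0.3519, 0.1977) tvec=(0.0322, 0.1132, 0.6846)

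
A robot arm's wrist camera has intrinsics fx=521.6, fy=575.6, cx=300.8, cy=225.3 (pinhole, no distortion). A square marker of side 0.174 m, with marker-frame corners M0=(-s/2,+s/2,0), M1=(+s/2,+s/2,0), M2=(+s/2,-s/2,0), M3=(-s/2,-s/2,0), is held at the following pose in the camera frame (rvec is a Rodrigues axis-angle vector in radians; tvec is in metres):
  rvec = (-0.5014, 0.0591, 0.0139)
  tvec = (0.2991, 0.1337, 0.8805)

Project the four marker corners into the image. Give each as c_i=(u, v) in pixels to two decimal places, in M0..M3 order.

c0=(430.49, 368.58) c1=(540.80, 370.24) c2=(521.70, 261.27) c3=(421.53, 261.00)

Intrinsics K: fx=521.6, fy=575.6, cx=300.8, cy=225.3
Marker side s = 0.174 m; corners in marker frame (Z=0):
  M0 = (-0.0870, +0.0870, 0)
  M1 = (+0.0870, +0.0870, 0)
  M2 = (+0.0870, -0.0870, 0)
  M3 = (-0.0870, -0.0870, 0)
rvec = (-0.5014, 0.0591, 0.0139), |rvec| = θ = 0.50506 rad = 28.938°
Rodrigues: sinθ=0.48386, 1−cosθ=0.12486; R = I + sinθ·[k]× + (1−cosθ)·[k]×²:
    [+0.99820 -0.02782 +0.05321]
    [-0.00119 +0.87685 +0.48076]
    [-0.06003 -0.47995 +0.87524]
t = (0.2991, 0.1337, 0.8805) m
M0: Pc = R·M0+t = (+0.20984, +0.21009, +0.84397); u = 521.6·(+0.20984)/0.84397 + 300.8 = 430.4861, v = 575.6·(+0.21009)/0.84397 + 225.3 = 368.5847
M1: Pc = R·M1+t = (+0.38352, +0.20988, +0.83352); u = 521.6·(+0.38352)/0.83352 + 300.8 = 540.8003, v = 575.6·(+0.20988)/0.83352 + 225.3 = 370.2376
M2: Pc = R·M2+t = (+0.38836, +0.05731, +0.91703); u = 521.6·(+0.38836)/0.91703 + 300.8 = 521.6975, v = 575.6·(+0.05731)/0.91703 + 225.3 = 261.2724
M3: Pc = R·M3+t = (+0.21468, +0.05752, +0.92748); u = 521.6·(+0.21468)/0.92748 + 300.8 = 421.5313, v = 575.6·(+0.05752)/0.92748 + 225.3 = 260.9955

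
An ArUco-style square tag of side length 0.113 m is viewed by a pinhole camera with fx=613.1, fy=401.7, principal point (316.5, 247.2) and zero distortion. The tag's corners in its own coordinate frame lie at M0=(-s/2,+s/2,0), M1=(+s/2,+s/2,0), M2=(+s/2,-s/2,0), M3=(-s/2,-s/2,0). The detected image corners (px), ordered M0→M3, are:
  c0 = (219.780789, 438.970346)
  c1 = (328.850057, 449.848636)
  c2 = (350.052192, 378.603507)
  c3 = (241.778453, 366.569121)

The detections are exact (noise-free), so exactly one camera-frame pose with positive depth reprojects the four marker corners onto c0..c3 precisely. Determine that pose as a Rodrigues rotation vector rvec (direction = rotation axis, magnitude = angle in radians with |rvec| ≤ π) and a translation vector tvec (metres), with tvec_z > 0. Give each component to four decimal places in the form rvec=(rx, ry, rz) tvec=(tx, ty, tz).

rvec=(-0.0130, -0.0946, 0.1960) tvec=(-0.0315, 0.2511, 0.6255)

Intrinsics K: fx=613.1, fy=401.7, cx=316.5, cy=247.2
Marker side s = 0.113 m; corners in marker frame (Z=0):
  M0 = (-0.0565, +0.0565, 0)
  M1 = (+0.0565, +0.0565, 0)
  M2 = (+0.0565, -0.0565, 0)
  M3 = (-0.0565, -0.0565, 0)
Detected image corners:
  c0 = (219.780789, 438.970346) px
  c1 = (328.850057, 449.848636) px
  c2 = (350.052192, 378.603507) px
  c3 = (241.778453, 366.569121) px
Planar DLT: solve 8×8 A·h = b for H (H[2,2]=1):
  H  [+1003.90891 -201.19874 +285.59156]
  H  [+161.88602 +621.12041 +408.47410]
  H  [+0.14808 -0.03535 +1.00000]
B = K⁻¹H; ‖b₁‖=1.598709, ‖b₂‖=1.598709; λ = 2/(‖b₁‖+‖b₂‖) = 0.625505, sign → tz>0 ⇒ λ=+0.625505
r₁ = λ·B[:,0] = (+0.97640,+0.19508,+0.09263); r₂ = λ·B[:,1] = (-0.19386,+0.98078,-0.02211)
r₃ = r₁×r₂ = (-0.09516,+0.00363,+0.99546); SVD([r₁ r₂ r₃]) → R = UVᵀ:
  R  [+0.97640 -0.19386 -0.09516]
  R  [+0.19508 +0.98078 +0.00363]
  R  [+0.09263 -0.02211 +0.99546]
t = (-0.03153, +0.25113, +0.62550) m
tr R = 2.952640; θ = arccos((tr R − 1)/2) = 0.218055 rad = 12.494°
axis k = ((R−Rᵀ)₃₂, (R−Rᵀ)₁₃, (R−Rᵀ)₂₁) / (2 sinθ) = (-0.059502, -0.434031, +0.898931)
rvec = θ·k = (-0.012975, -0.094643, +0.196016)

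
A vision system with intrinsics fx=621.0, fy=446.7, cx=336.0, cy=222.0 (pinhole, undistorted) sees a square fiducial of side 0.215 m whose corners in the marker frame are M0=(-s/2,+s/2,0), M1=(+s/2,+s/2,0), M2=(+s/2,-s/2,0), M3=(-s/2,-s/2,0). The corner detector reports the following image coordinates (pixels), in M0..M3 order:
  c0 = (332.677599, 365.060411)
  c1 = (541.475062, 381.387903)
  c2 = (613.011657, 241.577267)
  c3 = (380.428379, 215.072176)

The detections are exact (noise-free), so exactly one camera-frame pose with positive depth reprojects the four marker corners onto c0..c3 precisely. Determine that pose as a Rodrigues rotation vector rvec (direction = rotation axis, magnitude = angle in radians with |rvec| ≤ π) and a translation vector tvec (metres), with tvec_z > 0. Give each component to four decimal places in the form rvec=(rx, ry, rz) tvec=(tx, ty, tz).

Intrinsics K: fx=621.0, fy=446.7, cx=336.0, cy=222.0
Marker side s = 0.215 m; corners in marker frame (Z=0):
  M0 = (-0.1075, +0.1075, 0)
  M1 = (+0.1075, +0.1075, 0)
  M2 = (+0.1075, -0.1075, 0)
  M3 = (-0.1075, -0.1075, 0)
Detected image corners:
  c0 = (332.677599, 365.060411) px
  c1 = (541.475062, 381.387903) px
  c2 = (613.011657, 241.577267) px
  c3 = (380.428379, 215.072176) px
Planar DLT: solve 8×8 A·h = b for H (H[2,2]=1):
  H  [+1136.50433 -14.15183 +467.96192]
  H  [+171.22574 +843.85505 +305.46960]
  H  [+0.24290 +0.56694 +1.00000]
B = K⁻¹H; ‖b₁‖=1.735951, ‖b₂‖=1.735951; λ = 2/(‖b₁‖+‖b₂‖) = 0.576053, sign → tz>0 ⇒ λ=+0.576053
r₁ = λ·B[:,0] = (+0.97854,+0.15127,+0.13992); r₂ = λ·B[:,1] = (-0.18983,+0.92591,+0.32659)
r₃ = r₁×r₂ = (-0.08015,-0.34614,+0.93475); SVD([r₁ r₂ r₃]) → R = UVᵀ:
  R  [+0.97854 -0.18983 -0.08015]
  R  [+0.15127 +0.92591 -0.34614]
  R  [+0.13992 +0.32659 +0.93475]
t = (+0.12241, +0.10764, +0.57605) m
tr R = 2.839197; θ = arccos((tr R − 1)/2) = 0.403739 rad = 23.133°
axis k = ((R−Rᵀ)₃₂, (R−Rᵀ)₁₃, (R−Rᵀ)₂₁) / (2 sinθ) = (+0.856201, -0.280093, +0.434129)
rvec = θ·k = (+0.345681, -0.113084, +0.175275)

rvec=(0.3457, -0.1131, 0.1753) tvec=(0.1224, 0.1076, 0.5761)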